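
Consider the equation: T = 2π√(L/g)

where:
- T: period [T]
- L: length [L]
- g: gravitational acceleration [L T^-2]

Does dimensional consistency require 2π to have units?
No

T has dimensions [T] and √(L/g) already has dimensions [T], so the equation balances without 2π contributing any dimensions. 2π is a pure (dimensionless) number; changing or removing it would not affect dimensional consistency.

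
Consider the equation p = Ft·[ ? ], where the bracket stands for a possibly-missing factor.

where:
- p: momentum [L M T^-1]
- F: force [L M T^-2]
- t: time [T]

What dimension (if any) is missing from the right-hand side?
Nothing is missing — the bracketed factor must be dimensionless.

p has dimensions [L M T^-1] and Ft already has dimensions [L M T^-1], so p = Ft is dimensionally complete.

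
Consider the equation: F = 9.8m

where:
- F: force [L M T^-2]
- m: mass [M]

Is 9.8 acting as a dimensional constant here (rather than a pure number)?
Yes

F has dimensions [L M T^-2], while m alone has dimensions [M]. For the equation to balance, the factor 9.8 must carry dimensions [L T^-2] — it is a dimensional constant (a numerical value of a physical quantity with its units suppressed), not a pure number.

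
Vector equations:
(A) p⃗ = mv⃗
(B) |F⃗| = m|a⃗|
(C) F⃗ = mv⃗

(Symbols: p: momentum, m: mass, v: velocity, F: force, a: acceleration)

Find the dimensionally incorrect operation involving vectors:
(C) F⃗ = mv⃗

(A) p⃗ = mv⃗: LHS [L M T^-1], RHS [L M T^-1] ✓ — mass (scalar) times velocity (vector)
(B) |F⃗| = m|a⃗|: LHS [L M T^-2], RHS [L M T^-2] ✓ — magnitudes of vectors are scalars
(C) F⃗ = mv⃗: LHS [L M T^-2], RHS [L M T^-1] ✗ — mass times velocity is momentum, not force; should be ma⃗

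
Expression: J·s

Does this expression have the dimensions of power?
No

The expression J·s has dimensions [L^2 M T^-1], but power has dimensions [L^2 M T^-3].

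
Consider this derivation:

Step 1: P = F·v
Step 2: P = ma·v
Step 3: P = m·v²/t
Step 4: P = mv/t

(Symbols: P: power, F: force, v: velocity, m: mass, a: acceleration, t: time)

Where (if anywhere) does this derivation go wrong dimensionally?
Step 4

Step 1: P = F·v → LHS [L^2 M T^-3], RHS [L^2 M T^-3] ✓
Step 2: P = ma·v → LHS [L^2 M T^-3], RHS [L^2 M T^-3] ✓
Step 3: P = m·v²/t → LHS [L^2 M T^-3], RHS [L^2 M T^-3] ✓
Step 4: P = mv/t → LHS [L^2 M T^-3], RHS [L M T^-2] ✗

The first dimensional inconsistency appears in step 4: P = mv/t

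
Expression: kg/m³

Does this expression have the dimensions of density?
Yes

The expression kg/m³ has dimensions [L^-3 M], which is exactly density [L^-3 M].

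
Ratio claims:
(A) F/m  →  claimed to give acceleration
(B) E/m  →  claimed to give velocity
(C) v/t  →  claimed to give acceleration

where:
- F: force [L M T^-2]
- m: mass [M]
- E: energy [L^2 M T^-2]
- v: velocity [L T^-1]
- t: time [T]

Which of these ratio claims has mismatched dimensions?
(B) E/m does not give velocity

(A) F/m: [L T^-2] = acceleration [L T^-2] ✓
(B) E/m: [L^2 T^-2] ≠ velocity [L T^-1] ✗
(C) v/t: [L T^-2] = acceleration [L T^-2] ✓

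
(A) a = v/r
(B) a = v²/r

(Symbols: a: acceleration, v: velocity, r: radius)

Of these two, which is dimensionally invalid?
(A)

(A) a = v/r: LHS [L T^-2], RHS [T^-1] ✗
(B) a = v²/r: LHS [L T^-2], RHS [L T^-2] ✓

Expression (A) a = v/r is dimensionally incorrect.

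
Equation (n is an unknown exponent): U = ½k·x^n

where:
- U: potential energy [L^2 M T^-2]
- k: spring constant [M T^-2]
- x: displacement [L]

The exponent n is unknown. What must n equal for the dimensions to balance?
n = 2

U has dimensions [L^2 M T^-2]; x has dimensions [L].
The rest of the RHS has dimensions [M T^-2], so x^n must supply [L^2].
With n = 2: ½k·x^2 has dimensions [L^2 M T^-2], matching the LHS ✓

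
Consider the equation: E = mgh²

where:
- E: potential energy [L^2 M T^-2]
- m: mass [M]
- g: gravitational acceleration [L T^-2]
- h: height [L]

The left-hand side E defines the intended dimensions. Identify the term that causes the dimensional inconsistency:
The right-hand side term mgh²

E has dimensions [L^2 M T^-2], but mgh² has dimensions [L^3 M T^-2], so the term mgh² is dimensionally wrong for E.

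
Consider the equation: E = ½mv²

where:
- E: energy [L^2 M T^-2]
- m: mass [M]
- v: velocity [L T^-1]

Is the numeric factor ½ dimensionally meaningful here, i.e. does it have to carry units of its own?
No

E has dimensions [L^2 M T^-2] and mv² already has dimensions [L^2 M T^-2], so the equation balances without ½ contributing any dimensions. ½ is a pure (dimensionless) number; changing or removing it would not affect dimensional consistency.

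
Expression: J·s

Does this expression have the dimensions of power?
No

The expression J·s has dimensions [L^2 M T^-1], but power has dimensions [L^2 M T^-3].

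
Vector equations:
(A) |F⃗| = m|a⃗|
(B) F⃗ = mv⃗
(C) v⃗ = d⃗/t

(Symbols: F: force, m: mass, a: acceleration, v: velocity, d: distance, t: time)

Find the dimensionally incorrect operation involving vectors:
(B) F⃗ = mv⃗

(A) |F⃗| = m|a⃗|: LHS [L M T^-2], RHS [L M T^-2] ✓ — magnitudes of vectors are scalars
(B) F⃗ = mv⃗: LHS [L M T^-2], RHS [L M T^-1] ✗ — mass times velocity is momentum, not force; should be ma⃗
(C) v⃗ = d⃗/t: LHS [L T^-1], RHS [L T^-1] ✓ — displacement (vector) divided by time (scalar)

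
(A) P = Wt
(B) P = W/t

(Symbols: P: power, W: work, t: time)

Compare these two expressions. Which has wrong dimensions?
(A)

(A) P = Wt: LHS [L^2 M T^-3], RHS [L^2 M T^-1] ✗
(B) P = W/t: LHS [L^2 M T^-3], RHS [L^2 M T^-3] ✓

Expression (A) P = Wt is dimensionally incorrect.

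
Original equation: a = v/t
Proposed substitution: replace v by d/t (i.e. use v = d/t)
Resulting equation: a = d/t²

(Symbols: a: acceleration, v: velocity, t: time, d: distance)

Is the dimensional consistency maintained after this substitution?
Yes

[v] = [L T^-1] and [d/t] = [L T^-1]. These match, so the substitution replaces a quantity by one of the same dimensions and the result a = d/t² has LHS [L T^-2] vs RHS [L T^-2] — still consistent.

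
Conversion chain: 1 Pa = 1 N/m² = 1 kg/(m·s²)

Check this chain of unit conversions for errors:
The chain is correct (no errors).

Correct: Pascal is Newton per square meter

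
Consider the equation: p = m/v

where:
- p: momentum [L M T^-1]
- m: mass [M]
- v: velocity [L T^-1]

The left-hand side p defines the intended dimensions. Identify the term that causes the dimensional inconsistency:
The right-hand side term m/v

p has dimensions [L M T^-1], but m/v has dimensions [L^-1 M T], so the term m/v is dimensionally wrong for p.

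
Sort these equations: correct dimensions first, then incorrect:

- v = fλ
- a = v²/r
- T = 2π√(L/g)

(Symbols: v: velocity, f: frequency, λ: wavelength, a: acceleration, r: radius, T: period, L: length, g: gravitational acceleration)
Dimensionally correct: v = fλ, a = v²/r, T = 2π√(L/g)
Dimensionally incorrect: none
Ordered (correct first, then incorrect): v = fλ, a = v²/r, T = 2π√(L/g)

- v = fλ: LHS [L T^-1], RHS [L T^-1] → correct ✓
- a = v²/r: LHS [L T^-2], RHS [L T^-2] → correct ✓
- T = 2π√(L/g): LHS [T], RHS [T] → correct ✓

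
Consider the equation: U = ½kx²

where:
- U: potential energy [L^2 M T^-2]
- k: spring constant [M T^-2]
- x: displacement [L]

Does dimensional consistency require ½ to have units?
No

U has dimensions [L^2 M T^-2] and kx² already has dimensions [L^2 M T^-2], so the equation balances without ½ contributing any dimensions. ½ is a pure (dimensionless) number; changing or removing it would not affect dimensional consistency.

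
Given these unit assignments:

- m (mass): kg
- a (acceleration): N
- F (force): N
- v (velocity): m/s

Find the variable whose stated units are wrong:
a

The variable a (acceleration) should have units m/s², not N.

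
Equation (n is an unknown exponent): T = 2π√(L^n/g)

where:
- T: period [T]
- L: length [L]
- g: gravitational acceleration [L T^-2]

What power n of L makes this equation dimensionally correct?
n = 1

T has dimensions [T]; L has dimensions [L].
With n = 1: 2π√(L^1/g) has dimensions [T], matching the LHS ✓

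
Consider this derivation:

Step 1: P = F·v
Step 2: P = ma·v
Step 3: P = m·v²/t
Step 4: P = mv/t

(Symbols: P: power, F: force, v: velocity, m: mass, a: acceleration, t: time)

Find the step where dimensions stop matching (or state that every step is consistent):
Step 4

Step 1: P = F·v → LHS [L^2 M T^-3], RHS [L^2 M T^-3] ✓
Step 2: P = ma·v → LHS [L^2 M T^-3], RHS [L^2 M T^-3] ✓
Step 3: P = m·v²/t → LHS [L^2 M T^-3], RHS [L^2 M T^-3] ✓
Step 4: P = mv/t → LHS [L^2 M T^-3], RHS [L M T^-2] ✗

The first dimensional inconsistency appears in step 4: P = mv/t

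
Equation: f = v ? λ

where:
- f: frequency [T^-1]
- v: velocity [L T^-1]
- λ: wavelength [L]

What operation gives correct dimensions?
division (÷): f = v ÷ λ

f [T^-1]; v [L T^-1]; λ [L].
v × λ → [L^2 T^-1] ✗
v ÷ λ → [T^-1] ✓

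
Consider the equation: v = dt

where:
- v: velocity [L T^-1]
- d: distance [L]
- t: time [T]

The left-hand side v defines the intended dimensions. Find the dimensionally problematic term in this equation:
The right-hand side term dt

v has dimensions [L T^-1], but dt has dimensions [L T], so the term dt is dimensionally wrong for v.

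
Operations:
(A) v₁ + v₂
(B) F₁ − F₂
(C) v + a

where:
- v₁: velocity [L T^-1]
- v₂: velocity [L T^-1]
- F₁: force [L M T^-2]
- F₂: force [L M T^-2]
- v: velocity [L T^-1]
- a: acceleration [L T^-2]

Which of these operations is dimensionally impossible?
(C) v + a

(A) v₁ + v₂: v₁ [L T^-1] and v₂ [L T^-1] — same dimensions ✓
(B) F₁ − F₂: F₁ [L M T^-2] and F₂ [L M T^-2] — same dimensions ✓
(C) v + a: v [L T^-1] and a [L T^-2] — different dimensions cannot be added/subtracted ✗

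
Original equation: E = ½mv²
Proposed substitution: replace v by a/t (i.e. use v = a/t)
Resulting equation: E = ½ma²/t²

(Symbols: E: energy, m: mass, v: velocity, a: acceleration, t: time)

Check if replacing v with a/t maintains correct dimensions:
No

[v] = [L T^-1] and [a/t] = [L T^-3]. These differ, so the substitution replaces a quantity by one of different dimensions and the result E = ½ma²/t² has LHS [L^2 M T^-2] vs RHS [L^2 M T^-6] — inconsistent.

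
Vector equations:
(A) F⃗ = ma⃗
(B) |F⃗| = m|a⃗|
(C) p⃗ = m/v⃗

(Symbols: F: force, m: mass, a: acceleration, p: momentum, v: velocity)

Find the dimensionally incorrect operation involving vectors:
(C) p⃗ = m/v⃗

(A) F⃗ = ma⃗: LHS [L M T^-2], RHS [L M T^-2] ✓ — Force and acceleration are vectors, mass is a scalar
(B) |F⃗| = m|a⃗|: LHS [L M T^-2], RHS [L M T^-2] ✓ — magnitudes of vectors are scalars
(C) p⃗ = m/v⃗: LHS [L M T^-1], RHS [L^-1 M T] ✗ — momentum is mass times velocity; should be mv⃗ (and division by a vector is undefined)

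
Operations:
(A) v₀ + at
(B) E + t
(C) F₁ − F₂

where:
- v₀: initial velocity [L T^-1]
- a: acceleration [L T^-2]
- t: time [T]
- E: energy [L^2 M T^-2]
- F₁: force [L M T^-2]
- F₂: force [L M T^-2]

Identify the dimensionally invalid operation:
(B) E + t

(A) v₀ + at: v₀ [L T^-1] and at [L T^-1] — same dimensions ✓
(B) E + t: E [L^2 M T^-2] and t [T] — different dimensions cannot be added/subtracted ✗
(C) F₁ − F₂: F₁ [L M T^-2] and F₂ [L M T^-2] — same dimensions ✓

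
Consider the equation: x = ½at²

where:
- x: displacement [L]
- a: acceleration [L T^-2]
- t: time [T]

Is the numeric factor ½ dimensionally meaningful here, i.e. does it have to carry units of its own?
No

x has dimensions [L] and at² already has dimensions [L], so the equation balances without ½ contributing any dimensions. ½ is a pure (dimensionless) number; changing or removing it would not affect dimensional consistency.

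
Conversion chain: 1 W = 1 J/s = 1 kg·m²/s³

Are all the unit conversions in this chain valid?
The chain is correct (no errors).

Correct: Watt is Joule per second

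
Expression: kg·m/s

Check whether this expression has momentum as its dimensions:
Yes

The expression kg·m/s has dimensions [L M T^-1], which is exactly momentum [L M T^-1].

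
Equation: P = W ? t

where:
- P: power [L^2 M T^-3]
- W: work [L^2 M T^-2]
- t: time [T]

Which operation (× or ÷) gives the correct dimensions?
division (÷): P = W ÷ t

P [L^2 M T^-3]; W [L^2 M T^-2]; t [T].
W × t → [L^2 M T^-1] ✗
W ÷ t → [L^2 M T^-3] ✓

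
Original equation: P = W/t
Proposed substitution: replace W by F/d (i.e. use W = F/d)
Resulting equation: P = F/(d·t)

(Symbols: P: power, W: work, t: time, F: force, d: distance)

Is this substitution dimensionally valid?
No

[W] = [L^2 M T^-2] and [F/d] = [M T^-2]. These differ, so the substitution replaces a quantity by one of different dimensions and the result P = F/(d·t) has LHS [L^2 M T^-3] vs RHS [M T^-3] — inconsistent.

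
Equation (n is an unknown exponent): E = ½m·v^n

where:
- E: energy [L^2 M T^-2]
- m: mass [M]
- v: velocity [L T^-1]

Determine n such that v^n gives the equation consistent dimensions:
n = 2

E has dimensions [L^2 M T^-2]; v has dimensions [L T^-1].
The rest of the RHS has dimensions [M], so v^n must supply [L^2 T^-2].
With n = 2: ½m·v^2 has dimensions [L^2 M T^-2], matching the LHS ✓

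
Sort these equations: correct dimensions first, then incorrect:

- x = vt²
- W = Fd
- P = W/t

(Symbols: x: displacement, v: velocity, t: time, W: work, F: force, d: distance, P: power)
Dimensionally correct: W = Fd, P = W/t
Dimensionally incorrect: x = vt²
Ordered (correct first, then incorrect): W = Fd, P = W/t, x = vt²

- x = vt²: LHS [L], RHS [L T] → incorrect ✗
- W = Fd: LHS [L^2 M T^-2], RHS [L^2 M T^-2] → correct ✓
- P = W/t: LHS [L^2 M T^-3], RHS [L^2 M T^-3] → correct ✓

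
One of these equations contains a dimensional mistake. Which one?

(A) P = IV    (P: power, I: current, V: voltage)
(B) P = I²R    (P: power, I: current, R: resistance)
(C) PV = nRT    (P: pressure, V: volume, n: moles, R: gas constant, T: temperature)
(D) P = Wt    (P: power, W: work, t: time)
(D) P = Wt

The equation (D) P = Wt is dimensionally incorrect.

LHS (P): [L^2 M T^-3]
RHS (Wt): [L^2 M T^-1] ✗

The dimensions do not match. The other three equations balance.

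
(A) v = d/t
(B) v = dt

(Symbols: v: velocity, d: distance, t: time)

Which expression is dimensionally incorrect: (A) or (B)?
(B)

(A) v = d/t: LHS [L T^-1], RHS [L T^-1] ✓
(B) v = dt: LHS [L T^-1], RHS [L T] ✗

Expression (B) v = dt is dimensionally incorrect.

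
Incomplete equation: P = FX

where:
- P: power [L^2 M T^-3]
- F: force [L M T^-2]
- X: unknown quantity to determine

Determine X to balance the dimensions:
X = v (velocity), dimensions [L T^-1]

P has dimensions [L^2 M T^-3]; the rest of the RHS (F) has dimensions [L M T^-2].
So X must have dimensions [L T^-1] — X = v (velocity).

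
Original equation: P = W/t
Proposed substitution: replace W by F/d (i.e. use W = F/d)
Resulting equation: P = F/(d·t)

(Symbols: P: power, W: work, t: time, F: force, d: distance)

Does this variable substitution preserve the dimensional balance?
No

[W] = [L^2 M T^-2] and [F/d] = [M T^-2]. These differ, so the substitution replaces a quantity by one of different dimensions and the result P = F/(d·t) has LHS [L^2 M T^-3] vs RHS [M T^-3] — inconsistent.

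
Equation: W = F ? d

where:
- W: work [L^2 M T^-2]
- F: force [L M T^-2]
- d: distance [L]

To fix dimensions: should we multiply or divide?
multiplication (×): W = F × d

W [L^2 M T^-2]; F [L M T^-2]; d [L].
F × d → [L^2 M T^-2] ✓
F ÷ d → [M T^-2] ✗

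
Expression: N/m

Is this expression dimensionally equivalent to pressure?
No

The expression N/m has dimensions [M T^-2], but pressure has dimensions [L^-1 M T^-2].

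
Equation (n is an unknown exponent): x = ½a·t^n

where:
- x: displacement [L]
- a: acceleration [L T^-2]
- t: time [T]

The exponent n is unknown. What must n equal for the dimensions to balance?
n = 2

x has dimensions [L]; t has dimensions [T].
The rest of the RHS has dimensions [L T^-2], so t^n must supply [T^2].
With n = 2: ½a·t^2 has dimensions [L], matching the LHS ✓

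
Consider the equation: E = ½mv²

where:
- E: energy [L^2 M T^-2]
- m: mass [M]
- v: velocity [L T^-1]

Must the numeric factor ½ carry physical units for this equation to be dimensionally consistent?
No

E has dimensions [L^2 M T^-2] and mv² already has dimensions [L^2 M T^-2], so the equation balances without ½ contributing any dimensions. ½ is a pure (dimensionless) number; changing or removing it would not affect dimensional consistency.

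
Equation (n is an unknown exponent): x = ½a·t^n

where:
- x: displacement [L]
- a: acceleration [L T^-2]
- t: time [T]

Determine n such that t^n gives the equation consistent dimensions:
n = 2

x has dimensions [L]; t has dimensions [T].
The rest of the RHS has dimensions [L T^-2], so t^n must supply [T^2].
With n = 2: ½a·t^2 has dimensions [L], matching the LHS ✓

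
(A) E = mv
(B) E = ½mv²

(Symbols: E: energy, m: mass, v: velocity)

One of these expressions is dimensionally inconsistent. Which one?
(A)

(A) E = mv: LHS [L^2 M T^-2], RHS [L M T^-1] ✗
(B) E = ½mv²: LHS [L^2 M T^-2], RHS [L^2 M T^-2] ✓

Expression (A) E = mv is dimensionally incorrect.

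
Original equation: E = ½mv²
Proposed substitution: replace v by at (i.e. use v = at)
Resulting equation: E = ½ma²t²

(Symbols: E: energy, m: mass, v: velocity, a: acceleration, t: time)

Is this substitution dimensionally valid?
Yes

[v] = [L T^-1] and [at] = [L T^-1]. These match, so the substitution replaces a quantity by one of the same dimensions and the result E = ½ma²t² has LHS [L^2 M T^-2] vs RHS [L^2 M T^-2] — still consistent.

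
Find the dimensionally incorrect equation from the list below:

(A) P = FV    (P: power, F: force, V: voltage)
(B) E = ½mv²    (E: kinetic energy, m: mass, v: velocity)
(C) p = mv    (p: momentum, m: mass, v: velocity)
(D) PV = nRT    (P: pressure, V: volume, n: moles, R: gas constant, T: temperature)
(A) P = FV

The equation (A) P = FV is dimensionally incorrect.

LHS (P): [L^2 M T^-3]
RHS (FV): [I^-1 L^3 M^2 T^-5] ✗

The dimensions do not match. The other three equations balance.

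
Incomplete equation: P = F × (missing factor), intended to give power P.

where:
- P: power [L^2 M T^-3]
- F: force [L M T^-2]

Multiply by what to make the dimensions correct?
v (velocity), dimensions [L T^-1]

P has dimensions [L^2 M T^-3] and F has dimensions [L M T^-2].
The missing factor must have dimensions [L^2 M T^-3] / [L M T^-2] = [L T^-1], i.e. velocity (v).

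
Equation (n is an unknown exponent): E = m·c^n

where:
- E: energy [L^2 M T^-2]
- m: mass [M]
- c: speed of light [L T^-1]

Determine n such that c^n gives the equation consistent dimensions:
n = 2

E has dimensions [L^2 M T^-2]; c has dimensions [L T^-1].
The rest of the RHS has dimensions [M], so c^n must supply [L^2 T^-2].
With n = 2: m·c^2 has dimensions [L^2 M T^-2], matching the LHS ✓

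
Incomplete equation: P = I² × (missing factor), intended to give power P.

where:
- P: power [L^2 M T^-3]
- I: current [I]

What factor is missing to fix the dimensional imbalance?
R (resistance), dimensions [I^-2 L^2 M T^-3]

P has dimensions [L^2 M T^-3] and I² has dimensions [I^2].
The missing factor must have dimensions [L^2 M T^-3] / [I^2] = [I^-2 L^2 M T^-3], i.e. resistance (R).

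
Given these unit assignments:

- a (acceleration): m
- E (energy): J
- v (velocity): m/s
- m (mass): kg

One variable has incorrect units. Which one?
a

The variable a (acceleration) should have units m/s², not m.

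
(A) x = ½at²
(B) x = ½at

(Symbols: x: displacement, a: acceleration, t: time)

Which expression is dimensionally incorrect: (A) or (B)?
(B)

(A) x = ½at²: LHS [L], RHS [L] ✓
(B) x = ½at: LHS [L], RHS [L T^-1] ✗

Expression (B) x = ½at is dimensionally incorrect.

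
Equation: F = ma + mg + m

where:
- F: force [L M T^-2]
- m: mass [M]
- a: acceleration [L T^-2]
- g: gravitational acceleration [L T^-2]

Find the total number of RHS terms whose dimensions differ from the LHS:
1

LHS F: [L M T^-2]
- ma: [L M T^-2] ✓
- mg: [L M T^-2] ✓
- m: [M] ✗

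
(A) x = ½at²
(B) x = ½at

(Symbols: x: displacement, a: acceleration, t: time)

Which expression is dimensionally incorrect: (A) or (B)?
(B)

(A) x = ½at²: LHS [L], RHS [L] ✓
(B) x = ½at: LHS [L], RHS [L T^-1] ✗

Expression (B) x = ½at is dimensionally incorrect.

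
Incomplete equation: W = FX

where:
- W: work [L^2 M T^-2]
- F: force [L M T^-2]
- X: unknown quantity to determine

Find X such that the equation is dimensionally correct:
X = d (distance), dimensions [L]

W has dimensions [L^2 M T^-2]; the rest of the RHS (F) has dimensions [L M T^-2].
So X must have dimensions [L] — X = d (distance).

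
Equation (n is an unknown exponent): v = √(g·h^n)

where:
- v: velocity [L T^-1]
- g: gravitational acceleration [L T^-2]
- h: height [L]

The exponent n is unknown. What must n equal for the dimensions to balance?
n = 1

v has dimensions [L T^-1]; h has dimensions [L].
With n = 1: √(g·h^1) has dimensions [L T^-1], matching the LHS ✓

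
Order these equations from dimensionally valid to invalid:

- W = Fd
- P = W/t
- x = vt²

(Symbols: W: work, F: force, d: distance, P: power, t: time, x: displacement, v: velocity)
Dimensionally correct: W = Fd, P = W/t
Dimensionally incorrect: x = vt²
Ordered (correct first, then incorrect): W = Fd, P = W/t, x = vt²

- W = Fd: LHS [L^2 M T^-2], RHS [L^2 M T^-2] → correct ✓
- P = W/t: LHS [L^2 M T^-3], RHS [L^2 M T^-3] → correct ✓
- x = vt²: LHS [L], RHS [L T] → incorrect ✗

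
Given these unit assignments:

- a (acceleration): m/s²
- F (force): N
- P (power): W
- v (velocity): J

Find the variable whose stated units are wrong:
v

The variable v (velocity) should have units m/s, not J.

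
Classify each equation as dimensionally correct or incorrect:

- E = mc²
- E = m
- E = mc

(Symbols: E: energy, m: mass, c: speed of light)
Dimensionally correct: E = mc²
Dimensionally incorrect: E = m, E = mc
Ordered (correct first, then incorrect): E = mc², E = m, E = mc

- E = mc²: LHS [L^2 M T^-2], RHS [L^2 M T^-2] → correct ✓
- E = m: LHS [L^2 M T^-2], RHS [M] → incorrect ✗
- E = mc: LHS [L^2 M T^-2], RHS [L M T^-1] → incorrect ✗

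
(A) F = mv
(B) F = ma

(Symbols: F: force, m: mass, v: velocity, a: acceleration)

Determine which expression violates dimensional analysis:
(A)

(A) F = mv: LHS [L M T^-2], RHS [L M T^-1] ✗
(B) F = ma: LHS [L M T^-2], RHS [L M T^-2] ✓

Expression (A) F = mv is dimensionally incorrect.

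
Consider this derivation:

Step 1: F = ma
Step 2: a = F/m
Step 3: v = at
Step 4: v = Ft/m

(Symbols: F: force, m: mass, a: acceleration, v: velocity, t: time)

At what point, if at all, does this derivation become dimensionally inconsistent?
No step introduces an error — all steps are dimensionally consistent.

Step 1: F = ma → LHS [L M T^-2], RHS [L M T^-2] ✓
Step 2: a = F/m → LHS [L T^-2], RHS [L T^-2] ✓
Step 3: v = at → LHS [L T^-1], RHS [L T^-1] ✓
Step 4: v = Ft/m → LHS [L T^-1], RHS [L T^-1] ✓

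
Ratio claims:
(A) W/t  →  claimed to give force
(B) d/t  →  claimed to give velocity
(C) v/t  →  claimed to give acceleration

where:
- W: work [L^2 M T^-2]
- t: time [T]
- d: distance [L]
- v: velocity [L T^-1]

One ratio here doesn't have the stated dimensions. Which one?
(A) W/t does not give force

(A) W/t: [L^2 M T^-3] ≠ force [L M T^-2] ✗
(B) d/t: [L T^-1] = velocity [L T^-1] ✓
(C) v/t: [L T^-2] = acceleration [L T^-2] ✓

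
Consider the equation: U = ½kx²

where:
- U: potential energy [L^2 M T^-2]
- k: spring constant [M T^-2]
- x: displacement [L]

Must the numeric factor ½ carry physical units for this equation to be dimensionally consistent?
No

U has dimensions [L^2 M T^-2] and kx² already has dimensions [L^2 M T^-2], so the equation balances without ½ contributing any dimensions. ½ is a pure (dimensionless) number; changing or removing it would not affect dimensional consistency.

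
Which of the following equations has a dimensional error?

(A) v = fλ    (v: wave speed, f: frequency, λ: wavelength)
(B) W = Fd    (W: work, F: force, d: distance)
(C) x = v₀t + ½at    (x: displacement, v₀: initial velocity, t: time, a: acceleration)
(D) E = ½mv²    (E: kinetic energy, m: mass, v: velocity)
(C) x = v₀t + ½at

The equation (C) x = v₀t + ½at is dimensionally incorrect.

LHS (x): [L]
RHS terms:
  - v₀t: [L] ✓
  - ½at: [L T^-1] ✗ (does not match LHS)

The dimensions do not match. The other three equations balance.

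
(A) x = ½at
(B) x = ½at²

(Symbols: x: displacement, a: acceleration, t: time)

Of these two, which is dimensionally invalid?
(A)

(A) x = ½at: LHS [L], RHS [L T^-1] ✗
(B) x = ½at²: LHS [L], RHS [L] ✓

Expression (A) x = ½at is dimensionally incorrect.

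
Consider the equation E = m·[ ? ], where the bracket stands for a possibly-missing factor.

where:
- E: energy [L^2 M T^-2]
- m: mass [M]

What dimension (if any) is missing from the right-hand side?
[L^2 T^-2] — velocity squared (e.g. v²)

E has dimensions [L^2 M T^-2]; m has dimensions [M].
The bracketed factor must supply [L^2 M T^-2] / [M] = [L^2 T^-2].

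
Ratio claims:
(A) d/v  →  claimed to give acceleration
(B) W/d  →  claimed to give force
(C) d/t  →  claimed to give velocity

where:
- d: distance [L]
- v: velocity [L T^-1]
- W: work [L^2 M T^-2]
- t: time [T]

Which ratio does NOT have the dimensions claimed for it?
(A) d/v does not give acceleration

(A) d/v: [T] ≠ acceleration [L T^-2] ✗
(B) W/d: [L M T^-2] = force [L M T^-2] ✓
(C) d/t: [L T^-1] = velocity [L T^-1] ✓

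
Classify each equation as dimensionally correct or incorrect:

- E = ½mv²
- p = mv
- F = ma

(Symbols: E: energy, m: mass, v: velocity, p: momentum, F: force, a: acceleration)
Dimensionally correct: E = ½mv², p = mv, F = ma
Dimensionally incorrect: none
Ordered (correct first, then incorrect): E = ½mv², p = mv, F = ma

- E = ½mv²: LHS [L^2 M T^-2], RHS [L^2 M T^-2] → correct ✓
- p = mv: LHS [L M T^-1], RHS [L M T^-1] → correct ✓
- F = ma: LHS [L M T^-2], RHS [L M T^-2] → correct ✓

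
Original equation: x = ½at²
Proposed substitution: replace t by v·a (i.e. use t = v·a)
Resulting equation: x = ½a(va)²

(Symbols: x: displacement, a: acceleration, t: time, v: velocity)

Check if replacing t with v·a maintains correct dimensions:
No

[t] = [T] and [v·a] = [L^2 T^-3]. These differ, so the substitution replaces a quantity by one of different dimensions and the result x = ½a(va)² has LHS [L] vs RHS [L^5 T^-8] — inconsistent.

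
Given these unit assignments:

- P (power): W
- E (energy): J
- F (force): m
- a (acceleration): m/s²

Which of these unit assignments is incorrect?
F

The variable F (force) should have units N, not m.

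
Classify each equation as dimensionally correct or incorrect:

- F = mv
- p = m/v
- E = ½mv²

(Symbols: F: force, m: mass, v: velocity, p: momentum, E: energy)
Dimensionally correct: E = ½mv²
Dimensionally incorrect: F = mv, p = m/v
Ordered (correct first, then incorrect): E = ½mv², F = mv, p = m/v

- F = mv: LHS [L M T^-2], RHS [L M T^-1] → incorrect ✗
- p = m/v: LHS [L M T^-1], RHS [L^-1 M T] → incorrect ✗
- E = ½mv²: LHS [L^2 M T^-2], RHS [L^2 M T^-2] → correct ✓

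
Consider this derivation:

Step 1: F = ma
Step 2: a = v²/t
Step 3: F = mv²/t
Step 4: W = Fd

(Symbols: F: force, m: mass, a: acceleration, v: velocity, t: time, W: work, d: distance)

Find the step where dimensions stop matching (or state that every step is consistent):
Step 2

Step 1: F = ma → LHS [L M T^-2], RHS [L M T^-2] ✓
Step 2: a = v²/t → LHS [L T^-2], RHS [L^2 T^-3] ✗

The first dimensional inconsistency appears in step 2: a = v²/t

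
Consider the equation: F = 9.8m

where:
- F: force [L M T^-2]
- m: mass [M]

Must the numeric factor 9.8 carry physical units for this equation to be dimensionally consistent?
Yes

F has dimensions [L M T^-2], while m alone has dimensions [M]. For the equation to balance, the factor 9.8 must carry dimensions [L T^-2] — it is a dimensional constant (a numerical value of a physical quantity with its units suppressed), not a pure number.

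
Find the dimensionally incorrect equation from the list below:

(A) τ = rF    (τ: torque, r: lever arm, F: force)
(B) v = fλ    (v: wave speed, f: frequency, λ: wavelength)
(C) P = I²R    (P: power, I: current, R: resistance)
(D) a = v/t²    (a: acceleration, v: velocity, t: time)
(D) a = v/t²

The equation (D) a = v/t² is dimensionally incorrect.

LHS (a): [L T^-2]
RHS (v/t²): [L T^-3] ✗

The dimensions do not match. The other three equations balance.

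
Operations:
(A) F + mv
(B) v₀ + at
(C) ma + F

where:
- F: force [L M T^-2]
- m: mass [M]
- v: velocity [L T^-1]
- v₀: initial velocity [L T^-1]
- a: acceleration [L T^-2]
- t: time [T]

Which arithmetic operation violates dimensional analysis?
(A) F + mv

(A) F + mv: F [L M T^-2] and mv [L M T^-1] — different dimensions cannot be added/subtracted ✗
(B) v₀ + at: v₀ [L T^-1] and at [L T^-1] — same dimensions ✓
(C) ma + F: ma [L M T^-2] and F [L M T^-2] — same dimensions ✓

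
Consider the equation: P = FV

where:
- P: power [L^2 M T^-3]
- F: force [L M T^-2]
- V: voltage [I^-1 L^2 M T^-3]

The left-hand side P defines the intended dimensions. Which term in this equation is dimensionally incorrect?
The right-hand side term FV

P has dimensions [L^2 M T^-3], but FV has dimensions [I^-1 L^3 M^2 T^-5], so the term FV is dimensionally wrong for P.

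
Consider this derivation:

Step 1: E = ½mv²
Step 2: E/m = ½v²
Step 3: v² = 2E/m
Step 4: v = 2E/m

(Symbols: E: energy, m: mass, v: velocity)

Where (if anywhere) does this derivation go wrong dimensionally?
Step 4

Step 1: E = ½mv² → LHS [L^2 M T^-2], RHS [L^2 M T^-2] ✓
Step 2: E/m = ½v² → LHS [L^2 T^-2], RHS [L^2 T^-2] ✓
Step 3: v² = 2E/m → LHS [L^2 T^-2], RHS [L^2 T^-2] ✓
Step 4: v = 2E/m → LHS [L T^-1], RHS [L^2 T^-2] ✗

The first dimensional inconsistency appears in step 4: v = 2E/m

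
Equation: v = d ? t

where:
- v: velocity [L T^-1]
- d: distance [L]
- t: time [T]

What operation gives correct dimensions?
division (÷): v = d ÷ t

v [L T^-1]; d [L]; t [T].
d × t → [L T] ✗
d ÷ t → [L T^-1] ✓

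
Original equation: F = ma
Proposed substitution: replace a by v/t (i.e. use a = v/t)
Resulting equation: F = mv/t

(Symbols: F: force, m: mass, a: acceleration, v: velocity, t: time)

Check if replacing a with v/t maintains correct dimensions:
Yes

[a] = [L T^-2] and [v/t] = [L T^-2]. These match, so the substitution replaces a quantity by one of the same dimensions and the result F = mv/t has LHS [L M T^-2] vs RHS [L M T^-2] — still consistent.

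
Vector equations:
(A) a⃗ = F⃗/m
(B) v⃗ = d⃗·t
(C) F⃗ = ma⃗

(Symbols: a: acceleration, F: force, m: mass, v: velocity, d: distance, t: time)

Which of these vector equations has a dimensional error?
(B) v⃗ = d⃗·t

(A) a⃗ = F⃗/m: LHS [L T^-2], RHS [L T^-2] ✓ — force (vector) divided by mass (scalar)
(B) v⃗ = d⃗·t: LHS [L T^-1], RHS [L T] ✗ — velocity is displacement per time; should be d⃗/t
(C) F⃗ = ma⃗: LHS [L M T^-2], RHS [L M T^-2] ✓ — Force and acceleration are vectors, mass is a scalar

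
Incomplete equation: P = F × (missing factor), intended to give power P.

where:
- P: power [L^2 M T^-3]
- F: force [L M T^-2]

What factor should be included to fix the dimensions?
v (velocity), dimensions [L T^-1]

P has dimensions [L^2 M T^-3] and F has dimensions [L M T^-2].
The missing factor must have dimensions [L^2 M T^-3] / [L M T^-2] = [L T^-1], i.e. velocity (v).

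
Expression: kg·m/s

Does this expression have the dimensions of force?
No

The expression kg·m/s has dimensions [L M T^-1], but force has dimensions [L M T^-2].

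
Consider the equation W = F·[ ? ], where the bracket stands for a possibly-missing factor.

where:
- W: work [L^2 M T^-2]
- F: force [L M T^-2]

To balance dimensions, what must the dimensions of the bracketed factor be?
[L] — length (e.g. a distance d)

W has dimensions [L^2 M T^-2]; F has dimensions [L M T^-2].
The bracketed factor must supply [L^2 M T^-2] / [L M T^-2] = [L].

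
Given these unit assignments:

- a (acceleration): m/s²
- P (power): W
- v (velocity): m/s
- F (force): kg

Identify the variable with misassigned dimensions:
F

The variable F (force) should have units N, not kg.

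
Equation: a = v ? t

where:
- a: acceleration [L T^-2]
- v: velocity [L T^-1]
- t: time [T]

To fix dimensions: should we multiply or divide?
division (÷): a = v ÷ t

a [L T^-2]; v [L T^-1]; t [T].
v × t → [L] ✗
v ÷ t → [L T^-2] ✓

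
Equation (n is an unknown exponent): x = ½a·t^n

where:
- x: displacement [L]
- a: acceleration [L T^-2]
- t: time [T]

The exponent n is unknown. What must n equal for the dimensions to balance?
n = 2

x has dimensions [L]; t has dimensions [T].
The rest of the RHS has dimensions [L T^-2], so t^n must supply [T^2].
With n = 2: ½a·t^2 has dimensions [L], matching the LHS ✓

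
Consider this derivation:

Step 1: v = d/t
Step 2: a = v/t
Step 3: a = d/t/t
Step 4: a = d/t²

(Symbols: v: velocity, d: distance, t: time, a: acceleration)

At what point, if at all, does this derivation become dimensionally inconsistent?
No step introduces an error — all steps are dimensionally consistent.

Step 1: v = d/t → LHS [L T^-1], RHS [L T^-1] ✓
Step 2: a = v/t → LHS [L T^-2], RHS [L T^-2] ✓
Step 3: a = d/t/t → LHS [L T^-2], RHS [L T^-2] ✓
Step 4: a = d/t² → LHS [L T^-2], RHS [L T^-2] ✓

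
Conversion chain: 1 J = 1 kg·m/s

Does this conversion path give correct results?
The chain is incorrect (it contains an error).

Incorrect: Joule is kg·m²/s², not kg·m/s (that is momentum)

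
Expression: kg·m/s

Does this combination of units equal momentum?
Yes

The expression kg·m/s has dimensions [L M T^-1], which is exactly momentum [L M T^-1].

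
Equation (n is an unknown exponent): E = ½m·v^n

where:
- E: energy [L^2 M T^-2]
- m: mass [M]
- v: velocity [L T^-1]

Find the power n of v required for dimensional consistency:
n = 2

E has dimensions [L^2 M T^-2]; v has dimensions [L T^-1].
The rest of the RHS has dimensions [M], so v^n must supply [L^2 T^-2].
With n = 2: ½m·v^2 has dimensions [L^2 M T^-2], matching the LHS ✓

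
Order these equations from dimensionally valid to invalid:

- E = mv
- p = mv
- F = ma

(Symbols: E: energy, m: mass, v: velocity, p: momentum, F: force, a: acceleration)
Dimensionally correct: p = mv, F = ma
Dimensionally incorrect: E = mv
Ordered (correct first, then incorrect): p = mv, F = ma, E = mv

- E = mv: LHS [L^2 M T^-2], RHS [L M T^-1] → incorrect ✗
- p = mv: LHS [L M T^-1], RHS [L M T^-1] → correct ✓
- F = ma: LHS [L M T^-2], RHS [L M T^-2] → correct ✓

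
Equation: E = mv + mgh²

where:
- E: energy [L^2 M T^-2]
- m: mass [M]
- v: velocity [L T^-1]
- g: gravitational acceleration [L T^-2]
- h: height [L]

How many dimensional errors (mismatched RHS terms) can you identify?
2

LHS E: [L^2 M T^-2]
- mv: [L M T^-1] ✗
- mgh²: [L^3 M T^-2] ✗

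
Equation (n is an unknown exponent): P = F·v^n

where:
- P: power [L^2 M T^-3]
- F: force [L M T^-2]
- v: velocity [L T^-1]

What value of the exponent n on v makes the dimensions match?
n = 1

P has dimensions [L^2 M T^-3]; v has dimensions [L T^-1].
The rest of the RHS has dimensions [L M T^-2], so v^n must supply [L T^-1].
With n = 1: F·v^1 has dimensions [L^2 M T^-3], matching the LHS ✓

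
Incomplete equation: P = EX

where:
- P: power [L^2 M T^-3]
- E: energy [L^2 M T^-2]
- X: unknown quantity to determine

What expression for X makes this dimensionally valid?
X = f (inverse time / frequency (1/t)), dimensions [T^-1]

P has dimensions [L^2 M T^-3]; the rest of the RHS (E) has dimensions [L^2 M T^-2].
So X must have dimensions [T^-1] — X = f (inverse time / frequency (1/t)).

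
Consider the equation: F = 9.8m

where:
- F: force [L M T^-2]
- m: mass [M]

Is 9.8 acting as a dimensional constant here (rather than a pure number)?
Yes

F has dimensions [L M T^-2], while m alone has dimensions [M]. For the equation to balance, the factor 9.8 must carry dimensions [L T^-2] — it is a dimensional constant (a numerical value of a physical quantity with its units suppressed), not a pure number.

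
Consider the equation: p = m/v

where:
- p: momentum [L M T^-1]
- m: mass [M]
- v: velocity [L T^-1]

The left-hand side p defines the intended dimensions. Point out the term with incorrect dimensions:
The right-hand side term m/v

p has dimensions [L M T^-1], but m/v has dimensions [L^-1 M T], so the term m/v is dimensionally wrong for p.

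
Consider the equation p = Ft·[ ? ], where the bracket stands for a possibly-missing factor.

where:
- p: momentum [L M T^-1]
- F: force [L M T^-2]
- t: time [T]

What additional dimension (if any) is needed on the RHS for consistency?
Nothing is missing — the bracketed factor must be dimensionless.

p has dimensions [L M T^-1] and Ft already has dimensions [L M T^-1], so p = Ft is dimensionally complete.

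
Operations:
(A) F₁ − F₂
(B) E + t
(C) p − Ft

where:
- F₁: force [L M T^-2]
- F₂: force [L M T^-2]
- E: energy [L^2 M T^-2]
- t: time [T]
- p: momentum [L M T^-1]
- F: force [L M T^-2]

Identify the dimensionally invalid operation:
(B) E + t

(A) F₁ − F₂: F₁ [L M T^-2] and F₂ [L M T^-2] — same dimensions ✓
(B) E + t: E [L^2 M T^-2] and t [T] — different dimensions cannot be added/subtracted ✗
(C) p − Ft: p [L M T^-1] and Ft [L M T^-1] — same dimensions ✓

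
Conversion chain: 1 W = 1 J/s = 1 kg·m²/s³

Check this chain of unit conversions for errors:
The chain is correct (no errors).

Correct: Watt is Joule per second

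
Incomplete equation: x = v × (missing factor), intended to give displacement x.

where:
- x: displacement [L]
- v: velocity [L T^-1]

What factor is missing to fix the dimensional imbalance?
t (time), dimensions [T]

x has dimensions [L] and v has dimensions [L T^-1].
The missing factor must have dimensions [L] / [L T^-1] = [T], i.e. time (t).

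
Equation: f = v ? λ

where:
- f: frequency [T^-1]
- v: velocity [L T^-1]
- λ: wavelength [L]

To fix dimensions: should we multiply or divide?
division (÷): f = v ÷ λ

f [T^-1]; v [L T^-1]; λ [L].
v × λ → [L^2 T^-1] ✗
v ÷ λ → [T^-1] ✓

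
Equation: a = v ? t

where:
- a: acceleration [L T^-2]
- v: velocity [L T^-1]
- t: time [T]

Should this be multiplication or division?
division (÷): a = v ÷ t

a [L T^-2]; v [L T^-1]; t [T].
v × t → [L] ✗
v ÷ t → [L T^-2] ✓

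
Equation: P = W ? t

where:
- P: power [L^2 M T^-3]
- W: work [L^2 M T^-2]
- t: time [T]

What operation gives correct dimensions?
division (÷): P = W ÷ t

P [L^2 M T^-3]; W [L^2 M T^-2]; t [T].
W × t → [L^2 M T^-1] ✗
W ÷ t → [L^2 M T^-3] ✓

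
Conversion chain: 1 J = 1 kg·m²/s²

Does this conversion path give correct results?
The chain is correct (no errors).

Correct: Joule is defined as kg·m²/s²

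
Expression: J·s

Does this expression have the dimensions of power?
No

The expression J·s has dimensions [L^2 M T^-1], but power has dimensions [L^2 M T^-3].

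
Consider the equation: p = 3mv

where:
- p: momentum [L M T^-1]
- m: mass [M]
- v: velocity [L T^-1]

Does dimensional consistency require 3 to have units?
No

p has dimensions [L M T^-1] and mv already has dimensions [L M T^-1], so the equation balances without 3 contributing any dimensions. 3 is a pure (dimensionless) number; changing or removing it would not affect dimensional consistency.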